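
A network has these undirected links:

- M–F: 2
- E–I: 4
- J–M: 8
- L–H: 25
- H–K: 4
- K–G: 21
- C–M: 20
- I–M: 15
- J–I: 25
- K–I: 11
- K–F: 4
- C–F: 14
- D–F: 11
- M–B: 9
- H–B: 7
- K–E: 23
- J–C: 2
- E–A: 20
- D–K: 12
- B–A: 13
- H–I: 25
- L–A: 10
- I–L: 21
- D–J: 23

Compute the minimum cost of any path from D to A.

35

Running Dijkstra from D:
D: 0
F: 11  (via D)
K: 12  (via D)
M: 13  (via F)
H: 16  (via K)
J: 21  (via M)
B: 22  (via M)
C: 23  (via J)
I: 23  (via K)
E: 27  (via I)
G: 33  (via K)
A: 35  (via B)
Shortest route: D → F → M → B → A = 35.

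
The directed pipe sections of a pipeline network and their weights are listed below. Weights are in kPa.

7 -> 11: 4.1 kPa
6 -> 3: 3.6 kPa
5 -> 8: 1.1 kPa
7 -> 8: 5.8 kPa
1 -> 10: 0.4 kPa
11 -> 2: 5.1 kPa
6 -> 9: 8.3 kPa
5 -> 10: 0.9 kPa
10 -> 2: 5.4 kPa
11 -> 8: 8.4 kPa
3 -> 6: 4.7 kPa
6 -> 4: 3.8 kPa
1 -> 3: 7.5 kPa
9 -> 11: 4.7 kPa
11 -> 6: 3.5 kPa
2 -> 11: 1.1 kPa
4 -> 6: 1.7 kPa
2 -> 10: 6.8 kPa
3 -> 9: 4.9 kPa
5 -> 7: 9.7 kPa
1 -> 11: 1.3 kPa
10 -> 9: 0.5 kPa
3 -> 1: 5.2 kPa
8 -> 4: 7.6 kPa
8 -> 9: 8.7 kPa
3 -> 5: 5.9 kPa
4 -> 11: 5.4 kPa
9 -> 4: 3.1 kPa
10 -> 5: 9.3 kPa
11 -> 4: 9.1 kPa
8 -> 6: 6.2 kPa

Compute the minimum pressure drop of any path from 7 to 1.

16.4 kPa

Candidate routes:
7 → 8 → 4 → 6 → 3 → 1: 5.8+7.6+1.7+3.6+5.2 = 23.9
7 → 8 → 6 → 3 → 1: 5.8+6.2+3.6+5.2 = 20.8
7 → 11 → 4 → 6 → 3 → 1: 4.1+9.1+1.7+3.6+5.2 = 23.7
7 → 11 → 6 → 3 → 1: 4.1+3.5+3.6+5.2 = 16.4
The minimum is 16.4 kPa via 7 → 11 → 6 → 3 → 1.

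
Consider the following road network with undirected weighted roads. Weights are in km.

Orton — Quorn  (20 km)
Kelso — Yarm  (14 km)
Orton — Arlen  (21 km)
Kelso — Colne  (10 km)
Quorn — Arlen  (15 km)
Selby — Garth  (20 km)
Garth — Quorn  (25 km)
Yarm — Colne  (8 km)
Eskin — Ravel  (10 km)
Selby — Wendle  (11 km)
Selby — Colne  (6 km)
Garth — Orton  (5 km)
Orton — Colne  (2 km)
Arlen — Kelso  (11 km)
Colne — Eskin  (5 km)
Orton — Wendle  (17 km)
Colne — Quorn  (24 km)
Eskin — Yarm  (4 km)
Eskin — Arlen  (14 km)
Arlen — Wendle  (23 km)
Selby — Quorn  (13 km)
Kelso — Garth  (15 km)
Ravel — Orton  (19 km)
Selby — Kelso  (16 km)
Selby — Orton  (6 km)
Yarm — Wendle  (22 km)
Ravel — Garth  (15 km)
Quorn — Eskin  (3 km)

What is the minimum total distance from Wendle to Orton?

Shortest distances from Wendle:
Wendle: 0
Selby: 11  (via Wendle)
Orton: 17  (via Wendle)
Shortest route: Wendle → Orton = 17 km.

17 km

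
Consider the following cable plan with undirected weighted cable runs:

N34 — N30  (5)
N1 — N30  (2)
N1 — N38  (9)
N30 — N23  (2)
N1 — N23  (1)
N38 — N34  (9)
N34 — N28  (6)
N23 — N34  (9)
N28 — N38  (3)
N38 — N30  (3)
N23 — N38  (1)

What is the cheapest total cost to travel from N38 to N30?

Compare a few routes:
N38–N30: 3 = 3
N38–N23–N1–N30: 1+1+2 = 4
Cheapest is N38–N30 at 3.

3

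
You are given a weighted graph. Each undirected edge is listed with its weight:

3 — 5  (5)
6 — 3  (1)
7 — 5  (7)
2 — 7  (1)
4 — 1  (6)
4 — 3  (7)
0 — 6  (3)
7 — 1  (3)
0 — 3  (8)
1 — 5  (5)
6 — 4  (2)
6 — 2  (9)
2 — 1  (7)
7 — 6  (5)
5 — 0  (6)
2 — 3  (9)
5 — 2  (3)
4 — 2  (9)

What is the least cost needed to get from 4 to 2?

Candidate routes:
4 - 2: 9 = 9
4 - 6 - 7 - 2: 2+5+1 = 8
Cheapest is 4 - 6 - 7 - 2 at 8.

8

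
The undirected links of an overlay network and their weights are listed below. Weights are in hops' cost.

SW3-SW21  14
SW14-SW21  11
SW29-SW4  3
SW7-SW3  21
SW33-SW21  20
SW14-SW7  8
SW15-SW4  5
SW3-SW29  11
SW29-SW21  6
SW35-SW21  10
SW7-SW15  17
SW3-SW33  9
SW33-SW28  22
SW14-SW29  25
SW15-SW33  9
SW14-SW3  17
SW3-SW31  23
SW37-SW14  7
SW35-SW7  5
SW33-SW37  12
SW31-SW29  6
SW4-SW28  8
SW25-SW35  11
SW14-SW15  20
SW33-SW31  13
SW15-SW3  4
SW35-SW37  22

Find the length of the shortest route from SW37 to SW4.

Settle nodes by increasing distance from SW37:
SW37: 0
SW14: 7  (via SW37)
SW33: 12  (via SW37)
SW7: 15  (via SW14)
SW21: 18  (via SW14)
SW35: 20  (via SW7)
SW15: 21  (via SW33)
SW3: 21  (via SW33)
SW29: 24  (via SW21)
SW31: 25  (via SW33)
SW4: 26  (via SW15)
Shortest route: SW37–SW33–SW15–SW4 = 26 hops' cost.

26 hops' cost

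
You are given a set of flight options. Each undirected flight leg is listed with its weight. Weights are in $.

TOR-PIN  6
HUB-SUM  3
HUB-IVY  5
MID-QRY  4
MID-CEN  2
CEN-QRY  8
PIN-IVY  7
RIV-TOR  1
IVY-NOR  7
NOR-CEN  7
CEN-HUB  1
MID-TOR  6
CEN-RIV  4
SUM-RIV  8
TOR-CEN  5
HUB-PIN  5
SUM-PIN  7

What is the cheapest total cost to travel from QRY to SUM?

Enumerating some paths:
QRY–CEN–HUB–SUM: 8+1+3 = 12
QRY–MID–CEN–HUB–SUM: 4+2+1+3 = 10
Cheapest is QRY–MID–CEN–HUB–SUM at $10.

$10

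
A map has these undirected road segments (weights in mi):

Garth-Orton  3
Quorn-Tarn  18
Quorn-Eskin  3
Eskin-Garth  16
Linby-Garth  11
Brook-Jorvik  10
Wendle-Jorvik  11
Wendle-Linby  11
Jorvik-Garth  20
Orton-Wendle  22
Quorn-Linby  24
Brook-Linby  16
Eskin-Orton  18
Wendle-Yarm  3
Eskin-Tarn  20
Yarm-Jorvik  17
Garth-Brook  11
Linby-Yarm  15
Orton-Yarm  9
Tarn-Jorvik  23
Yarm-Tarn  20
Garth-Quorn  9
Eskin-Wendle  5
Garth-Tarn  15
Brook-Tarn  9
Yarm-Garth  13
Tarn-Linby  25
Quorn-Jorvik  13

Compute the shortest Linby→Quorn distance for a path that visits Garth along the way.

Best Linby to Garth: Linby–Garth costing 11
Best Garth to Quorn: Garth–Quorn costing 9
Total via Garth: 11 + 9 = 20 mi.

20 mi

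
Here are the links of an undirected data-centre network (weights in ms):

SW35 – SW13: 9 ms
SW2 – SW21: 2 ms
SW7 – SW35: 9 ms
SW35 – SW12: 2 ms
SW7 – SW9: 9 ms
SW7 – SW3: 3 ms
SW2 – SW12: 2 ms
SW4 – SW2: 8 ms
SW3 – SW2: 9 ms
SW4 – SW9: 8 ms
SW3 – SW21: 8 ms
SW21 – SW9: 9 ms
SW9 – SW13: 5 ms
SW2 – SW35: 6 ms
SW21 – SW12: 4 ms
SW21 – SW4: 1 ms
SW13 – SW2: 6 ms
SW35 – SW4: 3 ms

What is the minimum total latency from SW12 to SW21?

Running Dijkstra from SW12:
SW12: 0
SW2: 2  (via SW12)
SW35: 2  (via SW12)
SW21: 4  (via SW12)
Shortest route: SW12–SW21 = 4 ms.

4 ms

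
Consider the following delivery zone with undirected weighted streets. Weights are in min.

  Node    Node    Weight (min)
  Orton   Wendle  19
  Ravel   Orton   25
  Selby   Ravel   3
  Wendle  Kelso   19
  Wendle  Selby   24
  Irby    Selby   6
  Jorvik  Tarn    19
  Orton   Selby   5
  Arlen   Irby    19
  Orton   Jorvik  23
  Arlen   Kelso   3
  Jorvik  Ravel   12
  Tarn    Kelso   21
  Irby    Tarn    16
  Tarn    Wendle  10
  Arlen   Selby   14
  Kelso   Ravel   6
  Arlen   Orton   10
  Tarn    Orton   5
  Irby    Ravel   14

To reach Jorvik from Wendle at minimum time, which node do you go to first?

Tarn

Compare a few routes:
Wendle–Tarn–Jorvik: 10+19 = 29
Wendle–Tarn–Orton–Selby–Ravel–Jorvik: 10+5+5+3+12 = 35
Cheapest is Wendle–Tarn–Jorvik at 29 min.
So from Wendle the first move is to Tarn.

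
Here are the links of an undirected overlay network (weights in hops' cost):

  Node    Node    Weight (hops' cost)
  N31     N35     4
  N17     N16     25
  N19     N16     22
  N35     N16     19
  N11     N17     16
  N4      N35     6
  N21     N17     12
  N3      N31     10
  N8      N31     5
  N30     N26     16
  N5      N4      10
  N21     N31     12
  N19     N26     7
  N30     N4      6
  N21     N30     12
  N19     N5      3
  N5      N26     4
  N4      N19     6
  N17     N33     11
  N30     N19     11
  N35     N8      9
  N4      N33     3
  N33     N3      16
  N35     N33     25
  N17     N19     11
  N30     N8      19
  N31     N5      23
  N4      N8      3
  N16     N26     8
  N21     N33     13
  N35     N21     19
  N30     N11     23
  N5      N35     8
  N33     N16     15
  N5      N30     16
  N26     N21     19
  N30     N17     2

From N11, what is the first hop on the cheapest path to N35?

Candidate routes:
N11 → N30 → N4 → N35: 23+6+6 = 35
N11 → N17 → N30 → N4 → N35: 16+2+6+6 = 30
N11 → N17 → N33 → N4 → N35: 16+11+3+6 = 36
The minimum is 30 hops' cost via N11 → N17 → N30 → N4 → N35.
So from N11 the first move is to N17.

N17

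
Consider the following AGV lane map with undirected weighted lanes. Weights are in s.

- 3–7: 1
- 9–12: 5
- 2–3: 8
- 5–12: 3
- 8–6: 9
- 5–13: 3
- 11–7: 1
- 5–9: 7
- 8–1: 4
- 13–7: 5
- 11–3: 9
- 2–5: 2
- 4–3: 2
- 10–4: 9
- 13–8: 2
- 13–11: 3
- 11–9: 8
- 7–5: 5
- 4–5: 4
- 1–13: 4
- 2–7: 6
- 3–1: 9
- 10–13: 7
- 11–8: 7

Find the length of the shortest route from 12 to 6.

17 s

Settle nodes by increasing distance from 12:
12: 0
5: 3  (via 12)
2: 5  (via 5)
9: 5  (via 12)
13: 6  (via 5)
4: 7  (via 5)
7: 8  (via 5)
8: 8  (via 13)
3: 9  (via 4)
11: 9  (via 13)
1: 10  (via 13)
10: 13  (via 13)
6: 17  (via 8)
Shortest route: 12–5–13–8–6 = 17 s.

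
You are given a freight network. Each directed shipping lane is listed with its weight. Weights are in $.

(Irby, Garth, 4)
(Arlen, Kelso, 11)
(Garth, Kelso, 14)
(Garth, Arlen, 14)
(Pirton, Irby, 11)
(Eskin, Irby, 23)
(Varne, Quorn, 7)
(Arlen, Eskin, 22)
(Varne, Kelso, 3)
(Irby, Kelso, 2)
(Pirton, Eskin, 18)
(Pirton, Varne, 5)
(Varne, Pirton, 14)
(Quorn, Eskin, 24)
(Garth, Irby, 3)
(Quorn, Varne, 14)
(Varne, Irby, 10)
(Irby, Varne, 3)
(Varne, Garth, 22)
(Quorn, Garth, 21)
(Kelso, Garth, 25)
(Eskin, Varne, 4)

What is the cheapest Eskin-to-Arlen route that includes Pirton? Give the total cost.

$47

Shortest Eskin→Pirton: Eskin–Varne–Pirton = 18
Best Pirton to Arlen: Pirton–Irby–Garth–Arlen costing 29
Total via Pirton: 18 + 29 = $47.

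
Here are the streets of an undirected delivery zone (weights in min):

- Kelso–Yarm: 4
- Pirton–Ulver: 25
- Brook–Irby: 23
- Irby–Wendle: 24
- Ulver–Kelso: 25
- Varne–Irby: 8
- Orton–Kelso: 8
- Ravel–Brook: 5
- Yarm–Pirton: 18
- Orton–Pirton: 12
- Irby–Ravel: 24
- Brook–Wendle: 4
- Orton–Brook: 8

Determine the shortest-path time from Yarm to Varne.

51 min

Settle nodes by increasing distance from Yarm:
Yarm: 0
Kelso: 4  (via Yarm)
Orton: 12  (via Kelso)
Pirton: 18  (via Yarm)
Brook: 20  (via Orton)
Wendle: 24  (via Brook)
Ravel: 25  (via Brook)
Ulver: 29  (via Kelso)
Irby: 43  (via Brook)
Varne: 51  (via Irby)
Shortest route: Yarm → Kelso → Orton → Brook → Irby → Varne = 51 min.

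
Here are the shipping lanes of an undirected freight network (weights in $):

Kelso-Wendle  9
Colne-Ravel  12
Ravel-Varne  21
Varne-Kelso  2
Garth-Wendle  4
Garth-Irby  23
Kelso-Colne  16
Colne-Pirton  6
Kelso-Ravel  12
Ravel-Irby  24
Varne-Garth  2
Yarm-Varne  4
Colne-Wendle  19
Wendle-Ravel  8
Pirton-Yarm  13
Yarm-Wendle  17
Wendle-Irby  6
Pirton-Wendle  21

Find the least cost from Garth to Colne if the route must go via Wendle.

$23

Shortest Garth→Wendle: Garth–Wendle = 4
Best Wendle to Colne: Wendle–Colne costing 19
Total via Wendle: 4 + 19 = $23.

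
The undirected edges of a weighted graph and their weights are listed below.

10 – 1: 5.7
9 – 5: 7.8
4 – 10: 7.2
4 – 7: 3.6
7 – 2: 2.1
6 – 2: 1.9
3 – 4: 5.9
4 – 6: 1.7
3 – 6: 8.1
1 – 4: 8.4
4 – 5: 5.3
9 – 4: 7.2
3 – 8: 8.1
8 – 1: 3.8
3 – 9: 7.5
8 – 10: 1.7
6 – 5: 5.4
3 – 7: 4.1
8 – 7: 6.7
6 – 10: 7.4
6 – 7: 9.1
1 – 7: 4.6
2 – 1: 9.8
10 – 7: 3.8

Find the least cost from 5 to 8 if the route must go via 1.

Shortest 5→1: 5–4–7–1 = 13.5
Best 1 to 8: 1–8 costing 3.8
Total via 1: 13.5 + 3.8 = 17.3.

17.3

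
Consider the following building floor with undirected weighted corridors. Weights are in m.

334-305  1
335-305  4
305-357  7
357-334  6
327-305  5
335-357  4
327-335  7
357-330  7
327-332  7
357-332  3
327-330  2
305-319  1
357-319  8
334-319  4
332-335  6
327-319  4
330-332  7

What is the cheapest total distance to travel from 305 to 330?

Settle nodes by increasing distance from 305:
305: 0
334: 1  (via 305)
319: 1  (via 305)
335: 4  (via 305)
327: 5  (via 305)
330: 7  (via 327)
Shortest route: 305–327–330 = 7 m.

7 m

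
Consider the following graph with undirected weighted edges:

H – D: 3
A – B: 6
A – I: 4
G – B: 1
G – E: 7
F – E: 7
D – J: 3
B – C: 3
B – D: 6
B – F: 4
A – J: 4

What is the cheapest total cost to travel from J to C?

Enumerating some paths:
J → D → B → C: 3+6+3 = 12
J → A → B → C: 4+6+3 = 13
Cheapest is J → D → B → C at 12.

12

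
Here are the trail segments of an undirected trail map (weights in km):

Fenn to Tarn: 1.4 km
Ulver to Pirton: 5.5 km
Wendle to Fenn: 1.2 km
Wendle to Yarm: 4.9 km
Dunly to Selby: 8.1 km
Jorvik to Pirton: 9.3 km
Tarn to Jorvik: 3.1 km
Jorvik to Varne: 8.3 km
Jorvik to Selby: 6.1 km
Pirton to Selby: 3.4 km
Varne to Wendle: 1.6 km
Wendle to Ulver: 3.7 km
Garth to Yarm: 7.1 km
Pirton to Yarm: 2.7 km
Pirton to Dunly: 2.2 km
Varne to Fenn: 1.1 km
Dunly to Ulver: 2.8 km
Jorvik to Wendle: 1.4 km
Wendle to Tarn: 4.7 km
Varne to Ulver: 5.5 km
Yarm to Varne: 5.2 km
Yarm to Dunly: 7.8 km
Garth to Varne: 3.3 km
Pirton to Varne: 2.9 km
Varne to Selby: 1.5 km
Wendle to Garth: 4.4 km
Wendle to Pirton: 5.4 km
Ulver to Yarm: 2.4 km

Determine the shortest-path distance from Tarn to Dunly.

7.6 km

Candidate routes:
Tarn–Fenn–Varne–Selby–Pirton–Dunly: 1.4+1.1+1.5+3.4+2.2 = 9.6
Tarn–Fenn–Wendle–Varne–Pirton–Dunly: 1.4+1.2+1.6+2.9+2.2 = 9.3
Tarn–Fenn–Varne–Pirton–Dunly: 1.4+1.1+2.9+2.2 = 7.6
Tarn–Fenn–Wendle–Ulver–Dunly: 1.4+1.2+3.7+2.8 = 9.1
The minimum is 7.6 km via Tarn–Fenn–Varne–Pirton–Dunly.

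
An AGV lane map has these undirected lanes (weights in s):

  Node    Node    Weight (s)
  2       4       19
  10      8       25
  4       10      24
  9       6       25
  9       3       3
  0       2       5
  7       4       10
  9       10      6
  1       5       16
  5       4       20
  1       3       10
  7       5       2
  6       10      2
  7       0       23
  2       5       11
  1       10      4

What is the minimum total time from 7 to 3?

28 s

Enumerating some paths:
7 - 5 - 1 - 3: 2+16+10 = 28
7 - 5 - 1 - 10 - 9 - 3: 2+16+4+6+3 = 31
7 - 4 - 10 - 9 - 3: 10+24+6+3 = 43
7 - 4 - 10 - 1 - 3: 10+24+4+10 = 48
The minimum is 28 s via 7 - 5 - 1 - 3.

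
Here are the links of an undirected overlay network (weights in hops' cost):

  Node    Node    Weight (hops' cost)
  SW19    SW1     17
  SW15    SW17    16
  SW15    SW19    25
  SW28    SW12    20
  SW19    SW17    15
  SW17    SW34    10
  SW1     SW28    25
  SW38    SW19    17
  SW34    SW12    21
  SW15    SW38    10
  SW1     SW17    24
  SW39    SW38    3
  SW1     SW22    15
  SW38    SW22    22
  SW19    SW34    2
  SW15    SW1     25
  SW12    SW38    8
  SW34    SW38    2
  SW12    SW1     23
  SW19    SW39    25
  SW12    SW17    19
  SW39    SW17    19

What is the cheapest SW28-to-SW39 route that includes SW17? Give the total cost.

54 hops' cost

Shortest SW28→SW17: SW28–SW12–SW17 = 39
Best SW17 to SW39: SW17–SW34–SW38–SW39 costing 15
Total via SW17: 39 + 15 = 54 hops' cost.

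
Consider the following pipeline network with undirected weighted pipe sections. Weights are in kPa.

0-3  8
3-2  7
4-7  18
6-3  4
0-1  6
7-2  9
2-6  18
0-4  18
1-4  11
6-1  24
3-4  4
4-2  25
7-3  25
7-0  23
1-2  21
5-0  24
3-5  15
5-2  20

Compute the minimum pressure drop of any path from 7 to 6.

Settle nodes by increasing distance from 7:
7: 0
2: 9  (via 7)
3: 16  (via 2)
4: 18  (via 7)
6: 20  (via 3)
Shortest route: 7–2–3–6 = 20 kPa.

20 kPa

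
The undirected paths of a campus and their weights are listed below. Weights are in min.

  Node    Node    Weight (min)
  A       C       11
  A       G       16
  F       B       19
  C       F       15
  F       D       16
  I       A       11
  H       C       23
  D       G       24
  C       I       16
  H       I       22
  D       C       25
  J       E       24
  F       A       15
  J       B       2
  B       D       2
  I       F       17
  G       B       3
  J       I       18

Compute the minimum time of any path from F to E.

Compare a few routes:
F - D - B - J - E: 16+2+2+24 = 44
F - B - J - E: 19+2+24 = 45
F - I - J - E: 17+18+24 = 59
The minimum is 44 min via F - D - B - J - E.

44 min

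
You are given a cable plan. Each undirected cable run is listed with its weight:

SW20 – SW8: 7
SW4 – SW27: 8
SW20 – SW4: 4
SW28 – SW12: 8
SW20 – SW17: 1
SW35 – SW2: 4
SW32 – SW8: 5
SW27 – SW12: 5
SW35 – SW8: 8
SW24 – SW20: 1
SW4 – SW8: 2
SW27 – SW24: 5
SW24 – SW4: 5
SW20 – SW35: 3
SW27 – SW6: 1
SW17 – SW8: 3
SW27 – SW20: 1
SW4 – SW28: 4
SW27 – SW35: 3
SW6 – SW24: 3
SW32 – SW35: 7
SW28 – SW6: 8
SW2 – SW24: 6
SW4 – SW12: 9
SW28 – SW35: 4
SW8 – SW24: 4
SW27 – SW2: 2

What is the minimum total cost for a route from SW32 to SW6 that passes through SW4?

13

Best SW32 to SW4: SW32 → SW8 → SW4 costing 7
Shortest SW4→SW6: SW4 → SW20 → SW27 → SW6 = 6
Total via SW4: 7 + 6 = 13.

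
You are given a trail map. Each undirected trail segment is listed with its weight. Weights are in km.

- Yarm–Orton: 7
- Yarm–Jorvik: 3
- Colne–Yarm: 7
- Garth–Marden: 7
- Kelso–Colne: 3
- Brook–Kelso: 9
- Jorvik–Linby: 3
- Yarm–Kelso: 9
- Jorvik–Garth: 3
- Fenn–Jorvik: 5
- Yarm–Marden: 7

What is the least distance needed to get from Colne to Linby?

13 km

Candidate routes:
Colne–Kelso–Yarm–Jorvik–Linby: 3+9+3+3 = 18
Colne–Yarm–Jorvik–Linby: 7+3+3 = 13
Cheapest is Colne–Yarm–Jorvik–Linby at 13 km.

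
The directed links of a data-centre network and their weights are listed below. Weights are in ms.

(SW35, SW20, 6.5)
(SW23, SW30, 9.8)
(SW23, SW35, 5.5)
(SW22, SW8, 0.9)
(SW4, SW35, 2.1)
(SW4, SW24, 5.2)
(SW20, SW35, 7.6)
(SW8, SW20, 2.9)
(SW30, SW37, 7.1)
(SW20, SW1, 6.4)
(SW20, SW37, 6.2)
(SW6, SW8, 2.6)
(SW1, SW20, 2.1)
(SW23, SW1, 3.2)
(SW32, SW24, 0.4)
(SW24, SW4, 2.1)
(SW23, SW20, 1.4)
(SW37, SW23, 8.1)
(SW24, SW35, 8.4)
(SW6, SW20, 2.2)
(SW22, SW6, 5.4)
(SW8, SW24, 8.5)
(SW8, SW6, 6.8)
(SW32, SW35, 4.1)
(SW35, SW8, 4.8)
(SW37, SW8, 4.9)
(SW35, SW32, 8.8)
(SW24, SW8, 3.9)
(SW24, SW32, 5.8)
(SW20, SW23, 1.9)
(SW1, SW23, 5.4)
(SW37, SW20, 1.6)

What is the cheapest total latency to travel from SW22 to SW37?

10 ms

Candidate routes:
SW22–SW6–SW20–SW37: 5.4+2.2+6.2 = 13.8
SW22–SW8–SW20–SW37: 0.9+2.9+6.2 = 10
The minimum is 10 ms via SW22–SW8–SW20–SW37.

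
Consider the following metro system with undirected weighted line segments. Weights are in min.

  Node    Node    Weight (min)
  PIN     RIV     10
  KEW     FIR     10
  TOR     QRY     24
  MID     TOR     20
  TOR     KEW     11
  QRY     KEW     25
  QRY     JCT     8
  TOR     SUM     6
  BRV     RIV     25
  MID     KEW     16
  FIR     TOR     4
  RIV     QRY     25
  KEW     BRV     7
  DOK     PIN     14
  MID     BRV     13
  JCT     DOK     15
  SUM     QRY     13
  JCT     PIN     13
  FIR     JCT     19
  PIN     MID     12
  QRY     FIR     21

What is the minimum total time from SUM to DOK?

36 min

Settle nodes by increasing distance from SUM:
SUM: 0
TOR: 6  (via SUM)
FIR: 10  (via TOR)
QRY: 13  (via SUM)
KEW: 17  (via TOR)
JCT: 21  (via QRY)
BRV: 24  (via KEW)
MID: 26  (via TOR)
PIN: 34  (via JCT)
DOK: 36  (via JCT)
Shortest route: SUM → QRY → JCT → DOK = 36 min.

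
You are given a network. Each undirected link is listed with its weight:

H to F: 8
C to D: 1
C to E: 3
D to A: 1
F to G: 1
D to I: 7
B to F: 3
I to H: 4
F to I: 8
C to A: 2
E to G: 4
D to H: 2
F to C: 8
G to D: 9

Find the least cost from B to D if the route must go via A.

14

Best B to A: B–F–C–A costing 13
Shortest A→D: A–D = 1
Total via A: 13 + 1 = 14.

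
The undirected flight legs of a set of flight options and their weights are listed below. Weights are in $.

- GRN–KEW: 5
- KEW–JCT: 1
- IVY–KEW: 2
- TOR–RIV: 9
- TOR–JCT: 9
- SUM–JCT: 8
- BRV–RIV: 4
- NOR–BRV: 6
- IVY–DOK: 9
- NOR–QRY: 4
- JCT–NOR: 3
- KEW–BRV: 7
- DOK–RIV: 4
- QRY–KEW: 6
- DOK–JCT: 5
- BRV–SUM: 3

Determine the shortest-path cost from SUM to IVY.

$11

Compare a few routes:
SUM–BRV–KEW–IVY: 3+7+2 = 12
SUM–JCT–KEW–IVY: 8+1+2 = 11
SUM–BRV–NOR–JCT–KEW–IVY: 3+6+3+1+2 = 15
Cheapest is SUM–JCT–KEW–IVY at $11.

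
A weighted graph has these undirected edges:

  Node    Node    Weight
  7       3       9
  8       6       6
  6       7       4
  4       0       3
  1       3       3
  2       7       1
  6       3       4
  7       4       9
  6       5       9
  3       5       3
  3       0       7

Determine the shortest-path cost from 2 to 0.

13

Enumerating some paths:
2 - 7 - 6 - 3 - 0: 1+4+4+7 = 16
2 - 7 - 4 - 0: 1+9+3 = 13
2 - 7 - 3 - 0: 1+9+7 = 17
The minimum is 13 via 2 - 7 - 4 - 0.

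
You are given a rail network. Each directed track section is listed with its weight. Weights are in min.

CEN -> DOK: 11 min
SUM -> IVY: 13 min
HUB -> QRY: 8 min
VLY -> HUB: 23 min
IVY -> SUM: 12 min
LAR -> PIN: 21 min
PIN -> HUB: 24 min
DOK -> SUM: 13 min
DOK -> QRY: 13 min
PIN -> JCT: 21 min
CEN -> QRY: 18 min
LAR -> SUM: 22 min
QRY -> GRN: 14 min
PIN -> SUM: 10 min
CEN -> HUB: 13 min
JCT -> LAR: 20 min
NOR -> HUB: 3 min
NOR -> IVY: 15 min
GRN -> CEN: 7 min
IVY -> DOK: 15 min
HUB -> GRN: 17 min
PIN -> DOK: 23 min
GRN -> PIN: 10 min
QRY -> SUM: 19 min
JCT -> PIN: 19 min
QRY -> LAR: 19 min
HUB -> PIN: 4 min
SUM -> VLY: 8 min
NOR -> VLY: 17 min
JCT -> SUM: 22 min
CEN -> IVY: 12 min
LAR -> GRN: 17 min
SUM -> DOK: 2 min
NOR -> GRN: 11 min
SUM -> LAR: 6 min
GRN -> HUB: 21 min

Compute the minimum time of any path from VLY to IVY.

50 min

Compare a few routes:
VLY–HUB–GRN–CEN–IVY: 23+17+7+12 = 59
VLY–HUB–PIN–SUM–IVY: 23+4+10+13 = 50
Cheapest is VLY–HUB–PIN–SUM–IVY at 50 min.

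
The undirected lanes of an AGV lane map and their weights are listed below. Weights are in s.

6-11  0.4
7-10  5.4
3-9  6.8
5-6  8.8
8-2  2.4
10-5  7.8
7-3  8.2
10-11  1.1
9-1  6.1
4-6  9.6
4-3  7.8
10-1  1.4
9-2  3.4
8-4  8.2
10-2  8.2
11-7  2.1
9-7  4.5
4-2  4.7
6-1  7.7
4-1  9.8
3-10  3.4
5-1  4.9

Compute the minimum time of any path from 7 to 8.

Compare a few routes:
7 → 10 → 2 → 8: 5.4+8.2+2.4 = 16
7 → 9 → 2 → 8: 4.5+3.4+2.4 = 10.3
7 → 11 → 10 → 2 → 8: 2.1+1.1+8.2+2.4 = 13.8
The minimum is 10.3 s via 7 → 9 → 2 → 8.

10.3 s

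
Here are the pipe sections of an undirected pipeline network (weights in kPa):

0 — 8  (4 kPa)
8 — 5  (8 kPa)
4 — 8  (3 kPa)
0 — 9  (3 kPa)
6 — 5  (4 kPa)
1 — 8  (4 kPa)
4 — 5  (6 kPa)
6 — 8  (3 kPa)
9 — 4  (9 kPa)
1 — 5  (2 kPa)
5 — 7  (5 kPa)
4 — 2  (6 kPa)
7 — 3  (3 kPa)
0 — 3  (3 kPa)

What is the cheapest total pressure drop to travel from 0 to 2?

13 kPa

Shortest distances from 0:
0: 0
3: 3  (via 0)
9: 3  (via 0)
8: 4  (via 0)
7: 6  (via 3)
4: 7  (via 8)
6: 7  (via 8)
1: 8  (via 8)
5: 10  (via 1)
2: 13  (via 4)
Shortest route: 0 → 8 → 4 → 2 = 13 kPa.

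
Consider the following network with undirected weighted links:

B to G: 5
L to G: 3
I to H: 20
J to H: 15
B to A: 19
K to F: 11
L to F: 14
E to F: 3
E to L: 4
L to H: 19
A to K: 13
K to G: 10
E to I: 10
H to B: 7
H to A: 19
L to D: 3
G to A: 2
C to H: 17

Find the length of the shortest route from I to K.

Settle nodes by increasing distance from I:
I: 0
E: 10  (via I)
F: 13  (via E)
L: 14  (via E)
D: 17  (via L)
G: 17  (via L)
A: 19  (via G)
H: 20  (via I)
B: 22  (via G)
K: 24  (via F)
Shortest route: I–E–F–K = 24.

24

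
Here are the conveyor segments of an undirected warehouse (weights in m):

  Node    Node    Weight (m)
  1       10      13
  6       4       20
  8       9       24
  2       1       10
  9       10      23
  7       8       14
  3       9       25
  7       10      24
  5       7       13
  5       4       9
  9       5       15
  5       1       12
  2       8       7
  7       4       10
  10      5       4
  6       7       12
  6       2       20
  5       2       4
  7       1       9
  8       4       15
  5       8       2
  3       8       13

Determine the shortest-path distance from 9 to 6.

39 m

Enumerating some paths:
9 - 5 - 4 - 6: 15+9+20 = 44
9 - 5 - 7 - 6: 15+13+12 = 40
9 - 5 - 2 - 6: 15+4+20 = 39
9 - 5 - 8 - 7 - 6: 15+2+14+12 = 43
The minimum is 39 m via 9 - 5 - 2 - 6.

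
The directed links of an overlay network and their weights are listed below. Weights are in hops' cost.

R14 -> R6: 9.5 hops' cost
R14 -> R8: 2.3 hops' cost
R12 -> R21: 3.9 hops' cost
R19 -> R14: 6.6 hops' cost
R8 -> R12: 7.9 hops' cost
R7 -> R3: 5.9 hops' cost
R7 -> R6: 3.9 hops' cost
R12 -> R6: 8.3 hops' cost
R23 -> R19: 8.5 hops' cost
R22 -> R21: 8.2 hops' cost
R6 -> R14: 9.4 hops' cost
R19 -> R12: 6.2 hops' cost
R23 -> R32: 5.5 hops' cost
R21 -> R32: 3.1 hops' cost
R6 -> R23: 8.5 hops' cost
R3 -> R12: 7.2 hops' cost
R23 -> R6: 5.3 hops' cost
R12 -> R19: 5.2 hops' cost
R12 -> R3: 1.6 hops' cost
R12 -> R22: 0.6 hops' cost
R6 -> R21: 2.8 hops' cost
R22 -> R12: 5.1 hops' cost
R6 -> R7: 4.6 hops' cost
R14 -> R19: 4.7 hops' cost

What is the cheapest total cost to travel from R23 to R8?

Candidate routes:
R23 - R6 - R14 - R8: 5.3+9.4+2.3 = 17
R23 - R19 - R14 - R8: 8.5+6.6+2.3 = 17.4
The minimum is 17 hops' cost via R23 - R6 - R14 - R8.

17 hops' cost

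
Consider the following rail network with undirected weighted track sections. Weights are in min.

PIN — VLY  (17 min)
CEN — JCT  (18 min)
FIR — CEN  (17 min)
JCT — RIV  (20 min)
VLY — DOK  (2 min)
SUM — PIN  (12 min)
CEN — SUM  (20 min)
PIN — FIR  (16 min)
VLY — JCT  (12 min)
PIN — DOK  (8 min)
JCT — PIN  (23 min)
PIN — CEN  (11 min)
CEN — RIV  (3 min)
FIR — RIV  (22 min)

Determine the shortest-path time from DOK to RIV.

Settle nodes by increasing distance from DOK:
DOK: 0
VLY: 2  (via DOK)
PIN: 8  (via DOK)
JCT: 14  (via VLY)
CEN: 19  (via PIN)
SUM: 20  (via PIN)
RIV: 22  (via CEN)
Shortest route: DOK → PIN → CEN → RIV = 22 min.

22 min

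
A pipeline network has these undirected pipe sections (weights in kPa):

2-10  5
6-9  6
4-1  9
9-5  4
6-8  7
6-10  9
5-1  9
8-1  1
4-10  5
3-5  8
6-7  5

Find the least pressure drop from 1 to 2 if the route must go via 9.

Shortest 1→9: 1–5–9 = 13
Best 9 to 2: 9–6–10–2 costing 20
Total via 9: 13 + 20 = 33 kPa.

33 kPa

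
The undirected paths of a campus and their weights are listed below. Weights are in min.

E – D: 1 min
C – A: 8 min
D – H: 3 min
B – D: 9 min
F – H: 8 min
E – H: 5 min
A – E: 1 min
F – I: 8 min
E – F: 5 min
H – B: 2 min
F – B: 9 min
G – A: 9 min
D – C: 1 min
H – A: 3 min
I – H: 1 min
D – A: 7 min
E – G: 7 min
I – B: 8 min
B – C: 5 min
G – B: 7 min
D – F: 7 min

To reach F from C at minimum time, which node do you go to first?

Candidate routes:
C–D–F: 1+7 = 8
C–D–H–A–E–F: 1+3+3+1+5 = 13
C–D–E–F: 1+1+5 = 7
C–D–H–F: 1+3+8 = 12
Cheapest is C–D–E–F at 7 min.
So from C the first move is to D.

D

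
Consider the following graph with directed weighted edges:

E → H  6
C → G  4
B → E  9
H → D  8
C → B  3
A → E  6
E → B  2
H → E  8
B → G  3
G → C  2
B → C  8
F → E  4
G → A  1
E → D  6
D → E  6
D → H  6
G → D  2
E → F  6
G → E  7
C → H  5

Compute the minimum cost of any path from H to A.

Running Dijkstra from H:
H: 0
D: 8  (via H)
E: 8  (via H)
B: 10  (via E)
G: 13  (via B)
A: 14  (via G)
Shortest route: H–E–B–G–A = 14.

14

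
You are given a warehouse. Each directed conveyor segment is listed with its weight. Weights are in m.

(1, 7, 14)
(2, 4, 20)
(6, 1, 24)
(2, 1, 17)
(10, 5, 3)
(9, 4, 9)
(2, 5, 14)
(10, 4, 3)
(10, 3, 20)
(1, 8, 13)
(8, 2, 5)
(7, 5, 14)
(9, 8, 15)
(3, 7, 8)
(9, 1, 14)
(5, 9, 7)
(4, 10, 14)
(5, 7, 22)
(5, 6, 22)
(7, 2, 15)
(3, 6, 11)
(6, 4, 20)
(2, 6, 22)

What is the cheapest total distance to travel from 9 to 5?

26 m

Compare a few routes:
9–8–2–5: 15+5+14 = 34
9–4–10–5: 9+14+3 = 26
The minimum is 26 m via 9–4–10–5.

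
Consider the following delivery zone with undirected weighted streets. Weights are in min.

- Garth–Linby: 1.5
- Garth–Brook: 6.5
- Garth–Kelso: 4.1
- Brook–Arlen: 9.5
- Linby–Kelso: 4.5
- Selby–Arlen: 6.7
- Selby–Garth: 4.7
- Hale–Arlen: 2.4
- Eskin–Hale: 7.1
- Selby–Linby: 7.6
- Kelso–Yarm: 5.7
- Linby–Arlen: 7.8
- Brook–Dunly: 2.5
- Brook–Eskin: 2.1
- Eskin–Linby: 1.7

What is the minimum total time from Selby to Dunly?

Running Dijkstra from Selby:
Selby: 0
Garth: 4.7  (via Selby)
Linby: 6.2  (via Garth)
Arlen: 6.7  (via Selby)
Eskin: 7.9  (via Linby)
Kelso: 8.8  (via Garth)
Hale: 9.1  (via Arlen)
Brook: 10  (via Eskin)
Dunly: 12.5  (via Brook)
Shortest route: Selby–Garth–Linby–Eskin–Brook–Dunly = 12.5 min.

12.5 min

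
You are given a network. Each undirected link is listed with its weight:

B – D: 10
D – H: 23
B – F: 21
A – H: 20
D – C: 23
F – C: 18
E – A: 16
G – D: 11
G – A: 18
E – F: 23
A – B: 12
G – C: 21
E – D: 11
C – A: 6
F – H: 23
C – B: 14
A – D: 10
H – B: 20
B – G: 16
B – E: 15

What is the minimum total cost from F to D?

31

Running Dijkstra from F:
F: 0
C: 18  (via F)
B: 21  (via F)
E: 23  (via F)
H: 23  (via F)
A: 24  (via C)
D: 31  (via B)
Shortest route: F–B–D = 31.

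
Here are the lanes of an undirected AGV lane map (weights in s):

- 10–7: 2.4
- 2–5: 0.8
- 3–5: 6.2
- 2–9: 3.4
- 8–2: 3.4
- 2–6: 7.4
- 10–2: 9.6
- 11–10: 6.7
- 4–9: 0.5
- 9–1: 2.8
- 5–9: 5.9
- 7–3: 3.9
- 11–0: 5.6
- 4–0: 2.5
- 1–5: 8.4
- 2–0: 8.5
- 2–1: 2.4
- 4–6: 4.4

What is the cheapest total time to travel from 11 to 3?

13 s

Compare a few routes:
11–0–4–9–5–3: 5.6+2.5+0.5+5.9+6.2 = 20.7
11–0–4–9–2–5–3: 5.6+2.5+0.5+3.4+0.8+6.2 = 19
11–10–7–3: 6.7+2.4+3.9 = 13
Cheapest is 11–10–7–3 at 13 s.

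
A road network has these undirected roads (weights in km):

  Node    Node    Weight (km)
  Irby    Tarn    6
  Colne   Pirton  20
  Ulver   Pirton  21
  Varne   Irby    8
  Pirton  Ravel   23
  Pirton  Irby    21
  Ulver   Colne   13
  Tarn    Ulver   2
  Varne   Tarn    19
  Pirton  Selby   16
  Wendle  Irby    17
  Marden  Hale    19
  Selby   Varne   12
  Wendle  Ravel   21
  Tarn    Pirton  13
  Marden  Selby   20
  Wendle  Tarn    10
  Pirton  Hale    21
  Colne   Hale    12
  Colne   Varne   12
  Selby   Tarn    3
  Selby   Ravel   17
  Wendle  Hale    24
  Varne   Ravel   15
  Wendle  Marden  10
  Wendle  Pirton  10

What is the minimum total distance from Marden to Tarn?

20 km

Compare a few routes:
Marden → Wendle → Irby → Tarn: 10+17+6 = 33
Marden → Wendle → Tarn: 10+10 = 20
Marden → Selby → Tarn: 20+3 = 23
Marden → Wendle → Pirton → Tarn: 10+10+13 = 33
Cheapest is Marden → Wendle → Tarn at 20 km.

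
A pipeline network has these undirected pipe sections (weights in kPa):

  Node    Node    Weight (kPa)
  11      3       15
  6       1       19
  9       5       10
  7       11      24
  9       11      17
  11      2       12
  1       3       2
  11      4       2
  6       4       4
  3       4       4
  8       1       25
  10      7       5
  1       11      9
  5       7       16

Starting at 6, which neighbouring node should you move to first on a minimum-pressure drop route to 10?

4

Compare a few routes:
6–4–11–7–10: 4+2+24+5 = 35
6–4–3–1–11–7–10: 4+4+2+9+24+5 = 48
Cheapest is 6–4–11–7–10 at 35 kPa.
So from 6 the first move is to 4.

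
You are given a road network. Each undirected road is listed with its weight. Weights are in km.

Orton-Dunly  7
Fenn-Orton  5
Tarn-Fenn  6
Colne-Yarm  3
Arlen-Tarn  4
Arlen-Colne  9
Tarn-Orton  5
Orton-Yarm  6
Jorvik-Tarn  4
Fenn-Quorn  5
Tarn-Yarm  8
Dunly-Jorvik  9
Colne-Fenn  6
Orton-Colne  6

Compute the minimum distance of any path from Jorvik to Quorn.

Running Dijkstra from Jorvik:
Jorvik: 0
Tarn: 4  (via Jorvik)
Arlen: 8  (via Tarn)
Orton: 9  (via Tarn)
Dunly: 9  (via Jorvik)
Fenn: 10  (via Tarn)
Yarm: 12  (via Tarn)
Colne: 15  (via Orton)
Quorn: 15  (via Fenn)
Shortest route: Jorvik → Tarn → Fenn → Quorn = 15 km.

15 km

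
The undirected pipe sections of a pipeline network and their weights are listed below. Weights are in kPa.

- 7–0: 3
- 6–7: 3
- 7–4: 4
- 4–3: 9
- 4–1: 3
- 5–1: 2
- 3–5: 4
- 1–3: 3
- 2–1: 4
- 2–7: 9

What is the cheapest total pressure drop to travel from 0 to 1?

Settle nodes by increasing distance from 0:
0: 0
7: 3  (via 0)
6: 6  (via 7)
4: 7  (via 7)
1: 10  (via 4)
Shortest route: 0 → 7 → 4 → 1 = 10 kPa.

10 kPa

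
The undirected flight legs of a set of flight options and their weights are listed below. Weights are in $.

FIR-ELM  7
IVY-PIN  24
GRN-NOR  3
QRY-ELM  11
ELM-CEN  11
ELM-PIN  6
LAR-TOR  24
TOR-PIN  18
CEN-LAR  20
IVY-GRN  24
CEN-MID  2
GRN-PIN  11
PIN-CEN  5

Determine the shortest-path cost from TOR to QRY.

Shortest distances from TOR:
TOR: 0
PIN: 18  (via TOR)
CEN: 23  (via PIN)
ELM: 24  (via PIN)
LAR: 24  (via TOR)
MID: 25  (via CEN)
GRN: 29  (via PIN)
FIR: 31  (via ELM)
NOR: 32  (via GRN)
QRY: 35  (via ELM)
Shortest route: TOR → PIN → ELM → QRY = $35.

$35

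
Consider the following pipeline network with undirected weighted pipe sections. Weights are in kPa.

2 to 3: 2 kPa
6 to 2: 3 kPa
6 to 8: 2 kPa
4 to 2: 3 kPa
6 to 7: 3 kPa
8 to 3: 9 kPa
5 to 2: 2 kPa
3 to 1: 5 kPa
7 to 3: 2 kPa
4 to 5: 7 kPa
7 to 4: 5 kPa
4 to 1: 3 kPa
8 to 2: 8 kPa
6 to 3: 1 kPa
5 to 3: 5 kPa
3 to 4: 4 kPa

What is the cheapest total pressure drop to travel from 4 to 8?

7 kPa

Compare a few routes:
4–2–6–8: 3+3+2 = 8
4–3–6–8: 4+1+2 = 7
Cheapest is 4–3–6–8 at 7 kPa.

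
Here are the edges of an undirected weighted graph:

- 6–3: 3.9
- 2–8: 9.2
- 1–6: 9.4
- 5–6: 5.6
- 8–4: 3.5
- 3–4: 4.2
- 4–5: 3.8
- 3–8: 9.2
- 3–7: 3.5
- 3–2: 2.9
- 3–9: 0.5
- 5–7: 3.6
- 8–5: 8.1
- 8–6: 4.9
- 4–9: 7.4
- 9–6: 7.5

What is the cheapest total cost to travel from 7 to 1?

Compare a few routes:
7 - 5 - 6 - 1: 3.6+5.6+9.4 = 18.6
7 - 3 - 9 - 6 - 1: 3.5+0.5+7.5+9.4 = 20.9
7 - 3 - 6 - 1: 3.5+3.9+9.4 = 16.8
The minimum is 16.8 via 7 - 3 - 6 - 1.

16.8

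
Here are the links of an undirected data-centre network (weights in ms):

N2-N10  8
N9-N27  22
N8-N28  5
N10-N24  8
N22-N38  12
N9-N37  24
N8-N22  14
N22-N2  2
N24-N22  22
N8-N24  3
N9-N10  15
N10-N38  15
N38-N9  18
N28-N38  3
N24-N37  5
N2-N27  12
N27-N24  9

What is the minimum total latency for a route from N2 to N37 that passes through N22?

Shortest N2→N22: N2–N22 = 2
Shortest N22→N37: N22–N8–N24–N37 = 22
Total via N22: 2 + 22 = 24 ms.

24 ms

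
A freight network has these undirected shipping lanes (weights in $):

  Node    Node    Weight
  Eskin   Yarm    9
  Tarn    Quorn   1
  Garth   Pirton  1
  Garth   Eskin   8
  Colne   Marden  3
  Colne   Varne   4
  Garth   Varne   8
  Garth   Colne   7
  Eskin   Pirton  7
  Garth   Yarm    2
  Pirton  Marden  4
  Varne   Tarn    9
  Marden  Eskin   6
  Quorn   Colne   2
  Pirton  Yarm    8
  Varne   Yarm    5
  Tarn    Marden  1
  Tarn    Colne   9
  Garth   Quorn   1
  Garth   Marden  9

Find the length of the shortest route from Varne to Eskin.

Running Dijkstra from Varne:
Varne: 0
Colne: 4  (via Varne)
Yarm: 5  (via Varne)
Quorn: 6  (via Colne)
Garth: 7  (via Yarm)
Tarn: 7  (via Quorn)
Marden: 7  (via Colne)
Pirton: 8  (via Garth)
Eskin: 13  (via Marden)
Shortest route: Varne–Colne–Marden–Eskin = $13.

$13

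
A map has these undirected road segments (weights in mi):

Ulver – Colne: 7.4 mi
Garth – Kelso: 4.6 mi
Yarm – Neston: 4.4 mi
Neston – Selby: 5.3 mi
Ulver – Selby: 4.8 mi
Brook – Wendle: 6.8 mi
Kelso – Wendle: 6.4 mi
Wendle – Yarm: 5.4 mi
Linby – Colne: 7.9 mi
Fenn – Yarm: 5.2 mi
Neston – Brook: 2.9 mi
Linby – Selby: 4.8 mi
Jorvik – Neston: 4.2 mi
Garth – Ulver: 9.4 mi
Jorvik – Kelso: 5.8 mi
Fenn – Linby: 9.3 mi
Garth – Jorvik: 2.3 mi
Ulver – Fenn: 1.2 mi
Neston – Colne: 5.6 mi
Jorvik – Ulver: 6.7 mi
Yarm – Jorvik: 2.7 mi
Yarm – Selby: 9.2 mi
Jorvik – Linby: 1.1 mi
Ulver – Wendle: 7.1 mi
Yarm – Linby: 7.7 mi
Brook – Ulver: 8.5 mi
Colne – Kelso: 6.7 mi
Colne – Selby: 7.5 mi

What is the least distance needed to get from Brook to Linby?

8.2 mi

Enumerating some paths:
Brook → Neston → Yarm → Jorvik → Linby: 2.9+4.4+2.7+1.1 = 11.1
Brook → Neston → Jorvik → Linby: 2.9+4.2+1.1 = 8.2
Cheapest is Brook → Neston → Jorvik → Linby at 8.2 mi.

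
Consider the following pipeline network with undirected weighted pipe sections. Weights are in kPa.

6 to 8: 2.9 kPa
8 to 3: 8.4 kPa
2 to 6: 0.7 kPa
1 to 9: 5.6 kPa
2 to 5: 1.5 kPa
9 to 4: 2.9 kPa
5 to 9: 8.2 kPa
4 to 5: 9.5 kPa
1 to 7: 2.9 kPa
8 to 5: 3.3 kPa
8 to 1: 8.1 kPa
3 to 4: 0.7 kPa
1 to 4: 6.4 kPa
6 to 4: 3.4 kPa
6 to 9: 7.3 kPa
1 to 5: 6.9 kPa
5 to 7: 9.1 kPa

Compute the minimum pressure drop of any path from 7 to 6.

11.3 kPa

Running Dijkstra from 7:
7: 0
1: 2.9  (via 7)
9: 8.5  (via 1)
5: 9.1  (via 7)
4: 9.3  (via 1)
3: 10  (via 4)
2: 10.6  (via 5)
8: 11  (via 1)
6: 11.3  (via 2)
Shortest route: 7–5–2–6 = 11.3 kPa.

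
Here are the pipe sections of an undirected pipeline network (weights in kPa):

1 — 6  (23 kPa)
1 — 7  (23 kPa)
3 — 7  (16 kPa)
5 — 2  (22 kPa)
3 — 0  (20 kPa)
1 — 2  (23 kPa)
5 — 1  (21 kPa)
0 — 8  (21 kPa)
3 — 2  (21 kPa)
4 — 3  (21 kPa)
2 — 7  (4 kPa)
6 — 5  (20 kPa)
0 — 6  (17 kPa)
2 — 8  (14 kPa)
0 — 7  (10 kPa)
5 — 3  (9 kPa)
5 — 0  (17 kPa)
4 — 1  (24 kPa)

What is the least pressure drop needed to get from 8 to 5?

Compare a few routes:
8–0–5: 21+17 = 38
8–2–5: 14+22 = 36
The minimum is 36 kPa via 8–2–5.

36 kPa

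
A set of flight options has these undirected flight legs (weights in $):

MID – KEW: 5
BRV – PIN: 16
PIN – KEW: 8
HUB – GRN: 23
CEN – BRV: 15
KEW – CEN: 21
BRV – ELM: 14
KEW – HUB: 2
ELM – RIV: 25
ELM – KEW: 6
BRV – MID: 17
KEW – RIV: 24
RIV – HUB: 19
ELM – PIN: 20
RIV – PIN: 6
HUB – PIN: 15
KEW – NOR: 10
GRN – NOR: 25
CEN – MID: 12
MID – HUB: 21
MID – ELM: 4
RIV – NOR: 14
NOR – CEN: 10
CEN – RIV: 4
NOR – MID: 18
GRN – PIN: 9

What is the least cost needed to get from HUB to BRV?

$22

Candidate routes:
HUB - KEW - MID - BRV: 2+5+17 = 24
HUB - KEW - MID - ELM - BRV: 2+5+4+14 = 25
HUB - KEW - ELM - BRV: 2+6+14 = 22
Cheapest is HUB - KEW - ELM - BRV at $22.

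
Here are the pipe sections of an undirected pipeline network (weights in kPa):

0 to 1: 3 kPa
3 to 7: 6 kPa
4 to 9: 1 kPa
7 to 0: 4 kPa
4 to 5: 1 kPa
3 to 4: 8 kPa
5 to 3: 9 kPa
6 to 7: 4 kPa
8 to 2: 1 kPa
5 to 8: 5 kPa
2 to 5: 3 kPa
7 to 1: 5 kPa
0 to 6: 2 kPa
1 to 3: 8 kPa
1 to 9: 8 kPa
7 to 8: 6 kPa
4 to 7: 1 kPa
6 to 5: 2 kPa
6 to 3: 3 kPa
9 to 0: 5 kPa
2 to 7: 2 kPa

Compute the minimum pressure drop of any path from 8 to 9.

Shortest distances from 8:
8: 0
2: 1  (via 8)
7: 3  (via 2)
4: 4  (via 7)
5: 4  (via 2)
9: 5  (via 4)
Shortest route: 8 → 2 → 7 → 4 → 9 = 5 kPa.

5 kPa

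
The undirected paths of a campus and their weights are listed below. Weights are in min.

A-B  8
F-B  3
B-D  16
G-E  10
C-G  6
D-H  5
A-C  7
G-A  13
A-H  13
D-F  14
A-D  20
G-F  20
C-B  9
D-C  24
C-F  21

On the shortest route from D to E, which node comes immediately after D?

C

Compare a few routes:
D → B → C → G → E: 16+9+6+10 = 41
D → H → A → C → G → E: 5+13+7+6+10 = 41
D → C → G → E: 24+6+10 = 40
D → H → A → G → E: 5+13+13+10 = 41
Cheapest is D → C → G → E at 40 min.
So from D the first move is to C.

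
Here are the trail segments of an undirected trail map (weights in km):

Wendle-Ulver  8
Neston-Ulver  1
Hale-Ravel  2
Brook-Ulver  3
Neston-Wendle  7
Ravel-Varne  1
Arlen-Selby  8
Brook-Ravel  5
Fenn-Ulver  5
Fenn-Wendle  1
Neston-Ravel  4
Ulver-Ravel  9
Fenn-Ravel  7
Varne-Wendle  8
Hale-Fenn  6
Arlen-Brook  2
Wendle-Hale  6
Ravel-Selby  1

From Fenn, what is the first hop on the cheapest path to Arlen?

Enumerating some paths:
Fenn → Wendle → Neston → Ulver → Brook → Arlen: 1+7+1+3+2 = 14
Fenn → Ulver → Brook → Arlen: 5+3+2 = 10
Fenn → Ravel → Brook → Arlen: 7+5+2 = 14
Fenn → Wendle → Ulver → Brook → Arlen: 1+8+3+2 = 14
The minimum is 10 km via Fenn → Ulver → Brook → Arlen.
So from Fenn the first move is to Ulver.

Ulver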